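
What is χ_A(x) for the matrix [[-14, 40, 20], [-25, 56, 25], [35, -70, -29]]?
xI - A = [[x + 14, -40, -20], [25, x - 56, -25], [-35, 70, x + 29]].

Expanding det(xI - A) along the first row:
det(xI - A) = + (x + 14)·det([[x - 56, -25], [70, x + 29]]) - (-40)·det([[25, -25], [-35, x + 29]]) + (-20)·det([[25, x - 56], [-35, 70]]).

Evaluating gives χ_A(x) = x^3 - 13x^2 + 48x - 36 = (x - 6)^2(x - 1).

χ_A(x) = (x - 6)^2(x - 1)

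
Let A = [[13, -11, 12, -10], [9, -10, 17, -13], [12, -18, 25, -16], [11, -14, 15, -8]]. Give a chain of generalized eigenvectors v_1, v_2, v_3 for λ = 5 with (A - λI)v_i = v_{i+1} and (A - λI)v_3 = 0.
We seek v_1 ∈ ker((A - 5I)^3) \ ker((A - 5I)^2), then set v_{i+1} = (A - 5I) v_i.

One such chain is v_1 = [[5, 2, 3, 5]]^T, v_2 = [[4, 1, 4, 7]]^T, v_3 = [[-1, -2, -2, -1]]^T. Check: (A - 5I) v_3 = [[0, 0, 0, 0]]^T = 0.

v_1 = [[5, 2, 3, 5]]^T, v_2 = [[4, 1, 4, 7]]^T, v_3 = [[-1, -2, -2, -1]]^T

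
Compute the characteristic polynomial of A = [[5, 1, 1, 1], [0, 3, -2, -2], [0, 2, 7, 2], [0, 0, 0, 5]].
xI - A = [[x - 5, -1, -1, -1], [0, x - 3, 2, 2], [0, -2, x - 7, -2], [0, 0, 0, x - 5]].

Expanding det(xI - A) along the first row:
det(xI - A) = + (x - 5)·det([[x - 3, 2, 2], [-2, x - 7, -2], [0, 0, x - 5]]) - (-1)·det([[0, 2, 2], [0, x - 7, -2], [0, 0, x - 5]]) + (-1)·det([[0, x - 3, 2], [0, -2, -2], [0, 0, x - 5]]) - (-1)·det([[0, x - 3, 2], [0, -2, x - 7], [0, 0, 0]]).

Evaluating gives χ_A(x) = x^4 - 20x^3 + 150x^2 - 500x + 625 = (x - 5)^4.

χ_A(x) = (x - 5)^4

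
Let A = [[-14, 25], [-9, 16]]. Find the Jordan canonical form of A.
J = [[1, 1], [0, 1]]

The characteristic polynomial is det(xI - A) = (x - 1)^2, so the eigenvalues are 1 (algebraic multiplicity 2).

For λ = 1: rank(A - I) = 1, rank((A - I)^2) = 0. The eigenspace has dimension 2 - 1 = 1, so there is 1 Jordan block; the rank sequence gives block sizes [2].

Assembling the blocks gives the Jordan form J above.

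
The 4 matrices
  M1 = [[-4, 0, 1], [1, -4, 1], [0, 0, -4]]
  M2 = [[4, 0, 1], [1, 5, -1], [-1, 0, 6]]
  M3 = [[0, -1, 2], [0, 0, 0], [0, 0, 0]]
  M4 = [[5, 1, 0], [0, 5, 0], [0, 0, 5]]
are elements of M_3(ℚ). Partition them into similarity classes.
Characteristic polynomials: χ_{M1} = (x + 4)^3, χ_{M2} = (x - 5)^3, χ_{M3} = x^3, χ_{M4} = (x - 5)^3.

{M1}: invariant factors (x + 4)^3.

{M2, M4}: invariant factors x - 5, (x - 5)^2.

{M3}: invariant factors x, x^2.

Matrices are similar if and only if their invariant-factor lists agree; the partition into similarity classes is {M1}, {M2, M4}, {M3}.

3 classes: {M1}, {M2, M4}, {M3}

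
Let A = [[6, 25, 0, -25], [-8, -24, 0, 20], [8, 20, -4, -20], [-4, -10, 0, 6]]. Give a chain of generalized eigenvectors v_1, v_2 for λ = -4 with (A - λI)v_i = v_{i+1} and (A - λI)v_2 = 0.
v_1 = [[-2, 1, 0, 0]]^T, v_2 = [[5, -4, 4, -2]]^T

We seek v_1 ∈ ker((A + 4I)^2) \ ker(A + 4I), then set v_{i+1} = (A + 4I) v_i.

One such chain is v_1 = [[-2, 1, 0, 0]]^T, v_2 = [[5, -4, 4, -2]]^T. Check: (A + 4I) v_2 = [[0, 0, 0, 0]]^T = 0.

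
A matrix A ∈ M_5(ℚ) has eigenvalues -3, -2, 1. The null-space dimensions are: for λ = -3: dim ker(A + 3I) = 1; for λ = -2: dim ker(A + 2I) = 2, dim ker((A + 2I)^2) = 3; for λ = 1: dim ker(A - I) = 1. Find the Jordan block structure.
Jordan blocks: (-3, 1), (-2, 2), (-2, 1), (1, 1)

λ = -3: successive nullity increments [1] count blocks of size ≥ k; block sizes are [1].
λ = -2: successive nullity increments [2, 1] count blocks of size ≥ k; block sizes are [2, 1].
λ = 1: successive nullity increments [1] count blocks of size ≥ k; block sizes are [1].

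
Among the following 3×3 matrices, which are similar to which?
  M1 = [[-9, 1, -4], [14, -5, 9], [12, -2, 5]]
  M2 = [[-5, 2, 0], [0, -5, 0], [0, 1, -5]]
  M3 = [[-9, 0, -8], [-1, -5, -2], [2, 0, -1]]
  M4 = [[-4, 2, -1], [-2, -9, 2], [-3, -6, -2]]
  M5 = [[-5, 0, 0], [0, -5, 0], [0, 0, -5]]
Characteristic polynomials: χ_{M1} = (x + 3)^3, χ_{M2} = (x + 5)^3, χ_{M3} = (x + 5)^3, χ_{M4} = (x + 5)^3, χ_{M5} = (x + 5)^3.

{M1}: invariant factors (x + 3)^3.

{M2, M3, M4}: invariant factors x + 5, (x + 5)^2.

{M5}: invariant factors x + 5, x + 5, x + 5.

Matrices are similar if and only if their invariant-factor lists agree; the partition into similarity classes is {M1}, {M2, M3, M4}, {M5}.

3 classes: {M1}, {M2, M3, M4}, {M5}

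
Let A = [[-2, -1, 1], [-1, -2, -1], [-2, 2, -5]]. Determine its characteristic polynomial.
χ_A(x) = (x + 3)^3

xI - A = [[x + 2, 1, -1], [1, x + 2, 1], [2, -2, x + 5]].

Expanding det(xI - A) along the first row:
det(xI - A) = + (x + 2)·det([[x + 2, 1], [-2, x + 5]]) - (1)·det([[1, 1], [2, x + 5]]) + (-1)·det([[1, x + 2], [2, -2]]).

Evaluating gives χ_A(x) = x^3 + 9x^2 + 27x + 27 = (x + 3)^3.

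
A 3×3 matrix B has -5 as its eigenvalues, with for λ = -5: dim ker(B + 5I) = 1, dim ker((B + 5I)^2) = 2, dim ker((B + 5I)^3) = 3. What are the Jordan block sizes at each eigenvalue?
Jordan blocks: (-5, 3)

λ = -5: successive nullity increments [1, 1, 1] count blocks of size ≥ k; block sizes are [3].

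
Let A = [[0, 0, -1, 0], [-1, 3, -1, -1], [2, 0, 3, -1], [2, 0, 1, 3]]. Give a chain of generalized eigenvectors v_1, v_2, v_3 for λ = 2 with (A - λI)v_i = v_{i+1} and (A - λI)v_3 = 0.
v_1 = [[1, 0, -1, 0]]^T, v_2 = [[-1, 0, 1, 1]]^T, v_3 = [[1, -1, -2, 0]]^T

We seek v_1 ∈ ker((A - 2I)^3) \ ker((A - 2I)^2), then set v_{i+1} = (A - 2I) v_i.

One such chain is v_1 = [[1, 0, -1, 0]]^T, v_2 = [[-1, 0, 1, 1]]^T, v_3 = [[1, -1, -2, 0]]^T. Check: (A - 2I) v_3 = [[0, 0, 0, 0]]^T = 0.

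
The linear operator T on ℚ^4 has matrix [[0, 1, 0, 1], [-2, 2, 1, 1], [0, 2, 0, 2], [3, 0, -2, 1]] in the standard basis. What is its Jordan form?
The characteristic polynomial is det(xI - A) = x(x - 1)^3, so the eigenvalues are 0 (algebraic multiplicity 1), 1 (algebraic multiplicity 3).

For λ = 0: algebraic multiplicity 1 gives one 1×1 block.

For λ = 1: rank(A - I) = 3, rank((A - I)^2) = 2, rank((A - I)^3) = 1. The eigenspace has dimension 4 - 3 = 1, so there is 1 Jordan block; the rank sequence gives block sizes [3].

Assembling the blocks gives the Jordan form J above.

J = [[0, 0, 0, 0], [0, 1, 1, 0], [0, 0, 1, 1], [0, 0, 0, 1]]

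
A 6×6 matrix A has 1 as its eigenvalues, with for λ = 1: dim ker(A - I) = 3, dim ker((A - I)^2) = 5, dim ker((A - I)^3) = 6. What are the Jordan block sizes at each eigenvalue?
λ = 1: successive nullity increments [3, 2, 1] count blocks of size ≥ k; block sizes are [3, 2, 1].

Jordan blocks: (1, 3), (1, 2), (1, 1)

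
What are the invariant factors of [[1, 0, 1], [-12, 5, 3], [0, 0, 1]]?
(x - 5)(x - 1)^2

The Jordan structure of A has elementary divisors (x - 1)^2, (x - 5). Arranging the block sizes at each eigenvalue in decreasing order and taking row products gives the invariant factors.

Invariant factors (smallest first, each dividing the next): (x - 5)(x - 1)^2.

Check: the last factor (x - 5)(x - 1)^2 is the minimal polynomial, and the product (x - 5)(x - 1)^2 is the characteristic polynomial.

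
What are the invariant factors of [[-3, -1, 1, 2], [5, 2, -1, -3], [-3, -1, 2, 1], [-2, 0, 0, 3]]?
x - 1, (x - 1)^3

The Jordan structure of A has elementary divisors (x - 1)^3, (x - 1). Arranging the block sizes at each eigenvalue in decreasing order and taking row products gives the invariant factors.

Invariant factors (smallest first, each dividing the next): x - 1, (x - 1)^3.

Check: the last factor (x - 1)^3 is the minimal polynomial, and the product (x - 1)^4 is the characteristic polynomial.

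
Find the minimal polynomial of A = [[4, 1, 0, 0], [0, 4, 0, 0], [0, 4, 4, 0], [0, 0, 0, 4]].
m_A(x) = (x - 4)^2

The characteristic polynomial factors as (x - 4)^4. The minimal polynomial is ∏(x - λ)^{k_λ} where k_λ is the size of the largest Jordan block at λ.

For λ = 4: rank(A - 4I) = 1, and the largest Jordan block has size 2 (the smallest k with rank((A - 4I)^k) = rank((A - 4I)^(k+1))).

So m_A(x) = (x - 4)^2.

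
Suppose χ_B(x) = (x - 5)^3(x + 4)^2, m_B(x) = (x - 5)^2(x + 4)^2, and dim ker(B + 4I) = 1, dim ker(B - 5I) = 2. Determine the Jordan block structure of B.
λ = -4: algebraic multiplicity 2 (exponent in χ_B), largest block size 2 (exponent in m_B), 1 block (geometric multiplicity). This forces block sizes [2].
λ = 5: algebraic multiplicity 3 (exponent in χ_B), largest block size 2 (exponent in m_B), 2 blocks (geometric multiplicity). These force block sizes [2, 1].

Jordan blocks: (-4, 2), (5, 2), (5, 1)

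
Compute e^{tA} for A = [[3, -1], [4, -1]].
e^{tA} = [[(2*t + 1)*e^{t}, -t*e^{t}], [4*t*e^{t}, (1 - 2*t)*e^{t}]]

A has Jordan form J = [[1, 1], [0, 1]] with A = PJP^{-1}, so e^{tA} = P e^{tJ} P^{-1}.

For a Jordan block J_k(λ), e^{tJ_k(λ)} = e^{λt} · (I + tN + t^2 N^2/2! + ... + t^{k-1} N^{k-1}/(k-1)!) where N is the nilpotent superdiagonal part.

Assembling the blocks and conjugating back gives the entries of e^{tA} as shown above.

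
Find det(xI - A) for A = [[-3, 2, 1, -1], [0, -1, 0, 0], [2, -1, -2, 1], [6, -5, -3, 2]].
xI - A = [[x + 3, -2, -1, 1], [0, x + 1, 0, 0], [-2, 1, x + 2, -1], [-6, 5, 3, x - 2]].

Expanding det(xI - A) along the first row:
det(xI - A) = + (x + 3)·det([[x + 1, 0, 0], [1, x + 2, -1], [5, 3, x - 2]]) - (-2)·det([[0, 0, 0], [-2, x + 2, -1], [-6, 3, x - 2]]) + (-1)·det([[0, x + 1, 0], [-2, 1, -1], [-6, 5, x - 2]]) - (1)·det([[0, x + 1, 0], [-2, 1, x + 2], [-6, 5, 3]]).

Evaluating gives χ_A(x) = x^4 + 4x^3 + 6x^2 + 4x + 1 = (x + 1)^4.

χ_A(x) = (x + 1)^4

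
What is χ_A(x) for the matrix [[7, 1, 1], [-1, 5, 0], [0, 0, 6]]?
χ_A(x) = (x - 6)^3

xI - A = [[x - 7, -1, -1], [1, x - 5, 0], [0, 0, x - 6]].

Expanding det(xI - A) along the first row:
det(xI - A) = + (x - 7)·det([[x - 5, 0], [0, x - 6]]) - (-1)·det([[1, 0], [0, x - 6]]) + (-1)·det([[1, x - 5], [0, 0]]).

Evaluating gives χ_A(x) = x^3 - 18x^2 + 108x - 216 = (x - 6)^3.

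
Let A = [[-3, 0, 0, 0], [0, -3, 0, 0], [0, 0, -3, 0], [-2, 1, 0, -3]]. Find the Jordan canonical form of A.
J = [[-3, 1, 0, 0], [0, -3, 0, 0], [0, 0, -3, 0], [0, 0, 0, -3]]

The characteristic polynomial is det(xI - A) = (x + 3)^4, so the eigenvalues are -3 (algebraic multiplicity 4).

For λ = -3: rank(A + 3I) = 1, rank((A + 3I)^2) = 0. The eigenspace has dimension 4 - 1 = 3, so there are 3 Jordan blocks; the rank sequence gives block sizes [2, 1, 1].

Assembling the blocks gives the Jordan form J above.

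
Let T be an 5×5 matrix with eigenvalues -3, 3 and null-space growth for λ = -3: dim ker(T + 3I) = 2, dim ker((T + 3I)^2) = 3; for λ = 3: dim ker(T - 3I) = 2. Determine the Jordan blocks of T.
Jordan blocks: (-3, 2), (-3, 1), (3, 1), (3, 1)

λ = -3: successive nullity increments [2, 1] count blocks of size ≥ k; block sizes are [2, 1].
λ = 3: successive nullity increments [2] count blocks of size ≥ k; block sizes are [1, 1].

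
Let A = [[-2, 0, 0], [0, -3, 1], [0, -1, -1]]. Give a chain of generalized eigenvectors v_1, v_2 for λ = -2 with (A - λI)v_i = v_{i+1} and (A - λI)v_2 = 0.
We seek v_1 ∈ ker((A + 2I)^2) \ ker(A + 2I), then set v_{i+1} = (A + 2I) v_i.

One such chain is v_1 = [[0, 0, 1]]^T, v_2 = [[0, 1, 1]]^T. Check: (A + 2I) v_2 = [[0, 0, 0]]^T = 0.

v_1 = [[0, 0, 1]]^T, v_2 = [[0, 1, 1]]^T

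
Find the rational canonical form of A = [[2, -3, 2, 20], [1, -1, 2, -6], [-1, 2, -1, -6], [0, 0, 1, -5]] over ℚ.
The invariant factors of A (the non-unit diagonal entries of the Smith normal form of xI - A over ℚ[x]) are (x + 5)(x^3 + 4x - 3), each dividing the next. The characteristic polynomial is their product, (x + 5)(x^3 + 4x - 3).

The rational canonical form is the block-diagonal matrix of companion matrices C(f_i):
R = [[0, 0, 0, 15], [1, 0, 0, -17], [0, 1, 0, -4], [0, 0, 1, -5]].

Note the characteristic polynomial does not split into linear factors over ℚ, so A has no Jordan form over ℚ; the rational canonical form exists over any field.

R = [[0, 0, 0, 15], [1, 0, 0, -17], [0, 1, 0, -4], [0, 0, 1, -5]]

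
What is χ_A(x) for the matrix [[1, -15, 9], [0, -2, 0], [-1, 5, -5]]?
xI - A = [[x - 1, 15, -9], [0, x + 2, 0], [1, -5, x + 5]].

Expanding det(xI - A) along the first row:
det(xI - A) = + (x - 1)·det([[x + 2, 0], [-5, x + 5]]) - (15)·det([[0, 0], [1, x + 5]]) + (-9)·det([[0, x + 2], [1, -5]]).

Evaluating gives χ_A(x) = x^3 + 6x^2 + 12x + 8 = (x + 2)^3.

χ_A(x) = (x + 2)^3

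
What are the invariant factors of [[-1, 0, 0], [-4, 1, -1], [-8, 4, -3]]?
x + 1, (x + 1)^2

The Jordan structure of A has elementary divisors (x + 1)^2, (x + 1). Arranging the block sizes at each eigenvalue in decreasing order and taking row products gives the invariant factors.

Invariant factors (smallest first, each dividing the next): x + 1, (x + 1)^2.

Check: the last factor (x + 1)^2 is the minimal polynomial, and the product (x + 1)^3 is the characteristic polynomial.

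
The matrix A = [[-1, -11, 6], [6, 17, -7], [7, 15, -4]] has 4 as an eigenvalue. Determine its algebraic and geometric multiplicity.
algebraic multiplicity 3, geometric multiplicity 1

The characteristic polynomial is (x - 4)^3, so the factor x - 4 appears with exponent 3: the algebraic multiplicity is 3.

rank(A - 4I) = 2, so the eigenspace has dimension 3 - 2 = 1: the geometric multiplicity is 1.

Since 1 < 3, A is not diagonalizable.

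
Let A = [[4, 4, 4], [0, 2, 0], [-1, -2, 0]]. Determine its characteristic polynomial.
xI - A = [[x - 4, -4, -4], [0, x - 2, 0], [1, 2, x]].

Expanding det(xI - A) along the first row:
det(xI - A) = + (x - 4)·det([[x - 2, 0], [2, x]]) - (-4)·det([[0, 0], [1, x]]) + (-4)·det([[0, x - 2], [1, 2]]).

Evaluating gives χ_A(x) = x^3 - 6x^2 + 12x - 8 = (x - 2)^3.

χ_A(x) = (x - 2)^3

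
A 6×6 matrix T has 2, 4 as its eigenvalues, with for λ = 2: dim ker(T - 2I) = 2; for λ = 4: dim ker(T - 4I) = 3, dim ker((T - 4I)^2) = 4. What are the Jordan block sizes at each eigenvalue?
λ = 2: successive nullity increments [2] count blocks of size ≥ k; block sizes are [1, 1].
λ = 4: successive nullity increments [3, 1] count blocks of size ≥ k; block sizes are [2, 1, 1].

Jordan blocks: (2, 1), (2, 1), (4, 2), (4, 1), (4, 1)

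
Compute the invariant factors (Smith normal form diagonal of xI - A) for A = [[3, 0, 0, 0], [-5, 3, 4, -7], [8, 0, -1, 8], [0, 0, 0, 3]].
The Jordan structure of A has elementary divisors (x + 1), (x - 3)^2, (x - 3). Arranging the block sizes at each eigenvalue in decreasing order and taking row products gives the invariant factors.

Invariant factors (smallest first, each dividing the next): x - 3, (x - 3)^2(x + 1).

Check: the last factor (x - 3)^2(x + 1) is the minimal polynomial, and the product (x - 3)^3(x + 1) is the characteristic polynomial.

x - 3, (x - 3)^2(x + 1)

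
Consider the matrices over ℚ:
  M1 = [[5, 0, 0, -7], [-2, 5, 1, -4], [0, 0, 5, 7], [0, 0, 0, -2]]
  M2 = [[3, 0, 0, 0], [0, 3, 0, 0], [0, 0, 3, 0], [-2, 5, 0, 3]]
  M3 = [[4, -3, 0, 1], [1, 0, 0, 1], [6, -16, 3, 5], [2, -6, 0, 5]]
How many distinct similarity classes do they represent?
3 classes: {M1}, {M2}, {M3}

Characteristic polynomials: χ_{M1} = (x - 5)^3(x + 2), χ_{M2} = (x - 3)^4, χ_{M3} = (x - 3)^4.

{M1}: invariant factors x - 5, (x - 5)^2(x + 2).

{M2}: invariant factors x - 3, x - 3, (x - 3)^2.

{M3}: invariant factors (x - 3)^2, (x - 3)^2.

Matrices are similar if and only if their invariant-factor lists agree; the partition into similarity classes is {M1}, {M2}, {M3}.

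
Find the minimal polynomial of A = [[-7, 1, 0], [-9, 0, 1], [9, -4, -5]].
m_A(x) = (x + 4)^3

The characteristic polynomial factors as (x + 4)^3. The minimal polynomial is ∏(x - λ)^{k_λ} where k_λ is the size of the largest Jordan block at λ.

For λ = -4: rank(A + 4I) = 2, and the largest Jordan block has size 3 (the smallest k with rank((A + 4I)^k) = rank((A + 4I)^(k+1))).

So m_A(x) = (x + 4)^3.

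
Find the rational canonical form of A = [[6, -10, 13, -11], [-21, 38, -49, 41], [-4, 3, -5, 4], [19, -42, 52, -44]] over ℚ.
The invariant factors of A (the non-unit diagonal entries of the Smith normal form of xI - A over ℚ[x]) are x^2(x + 1)(x + 4), each dividing the next. The characteristic polynomial is their product, x^2(x + 1)(x + 4).

The rational canonical form is the block-diagonal matrix of companion matrices C(f_i):
R = [[0, 0, 0, 0], [1, 0, 0, 0], [0, 1, 0, -4], [0, 0, 1, -5]].

R = [[0, 0, 0, 0], [1, 0, 0, 0], [0, 1, 0, -4], [0, 0, 1, -5]]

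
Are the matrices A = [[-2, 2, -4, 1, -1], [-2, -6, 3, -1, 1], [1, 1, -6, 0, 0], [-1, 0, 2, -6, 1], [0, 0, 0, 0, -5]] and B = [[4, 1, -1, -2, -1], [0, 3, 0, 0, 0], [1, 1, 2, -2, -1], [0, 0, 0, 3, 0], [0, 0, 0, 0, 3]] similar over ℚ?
trace(A) = -25 but trace(B) = 15. The trace is a similarity invariant, so A and B are not similar.

No.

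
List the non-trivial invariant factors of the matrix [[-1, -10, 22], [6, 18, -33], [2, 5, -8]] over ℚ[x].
x - 3, (x - 3)^2

The Jordan structure of A has elementary divisors (x - 3)^2, (x - 3). Arranging the block sizes at each eigenvalue in decreasing order and taking row products gives the invariant factors.

Invariant factors (smallest first, each dividing the next): x - 3, (x - 3)^2.

Check: the last factor (x - 3)^2 is the minimal polynomial, and the product (x - 3)^3 is the characteristic polynomial.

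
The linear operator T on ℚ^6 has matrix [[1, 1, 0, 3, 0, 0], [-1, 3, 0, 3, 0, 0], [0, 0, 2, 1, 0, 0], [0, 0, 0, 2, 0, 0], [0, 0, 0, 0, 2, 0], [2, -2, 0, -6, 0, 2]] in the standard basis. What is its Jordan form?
The characteristic polynomial is det(xI - A) = (x - 2)^6, so the eigenvalues are 2 (algebraic multiplicity 6).

For λ = 2: rank(A - 2I) = 2, rank((A - 2I)^2) = 0. The eigenspace has dimension 6 - 2 = 4, so there are 4 Jordan blocks; the rank sequence gives block sizes [2, 2, 1, 1].

Assembling the blocks gives the Jordan form J above.

J = [[2, 1, 0, 0, 0, 0], [0, 2, 0, 0, 0, 0], [0, 0, 2, 1, 0, 0], [0, 0, 0, 2, 0, 0], [0, 0, 0, 0, 2, 0], [0, 0, 0, 0, 0, 2]]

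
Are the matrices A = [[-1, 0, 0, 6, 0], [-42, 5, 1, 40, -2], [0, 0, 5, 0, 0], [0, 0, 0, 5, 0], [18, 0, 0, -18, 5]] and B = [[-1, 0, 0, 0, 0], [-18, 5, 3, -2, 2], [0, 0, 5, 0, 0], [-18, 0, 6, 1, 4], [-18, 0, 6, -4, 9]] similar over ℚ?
Two matrices over a field are similar if and only if they have the same invariant factors.

Both A and B have characteristic polynomial (x - 5)^4(x + 1) and minimal polynomial (x - 5)^2(x + 1). Computing further, both have invariant factors x - 5, x - 5, (x - 5)^2(x + 1). Hence A and B are similar.

Yes.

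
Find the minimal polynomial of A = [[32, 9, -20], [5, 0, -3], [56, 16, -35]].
The characteristic polynomial factors as (x + 1)^3. The minimal polynomial is ∏(x - λ)^{k_λ} where k_λ is the size of the largest Jordan block at λ.

For λ = -1: rank(A + I) = 2, and the largest Jordan block has size 3 (the smallest k with rank((A + I)^k) = rank((A + I)^(k+1))).

So m_A(x) = (x + 1)^3.

m_A(x) = (x + 1)^3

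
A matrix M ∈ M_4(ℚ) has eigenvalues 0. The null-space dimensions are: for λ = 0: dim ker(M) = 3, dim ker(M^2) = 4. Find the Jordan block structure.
Jordan blocks: (0, 2), (0, 1), (0, 1)

λ = 0: successive nullity increments [3, 1] count blocks of size ≥ k; block sizes are [2, 1, 1].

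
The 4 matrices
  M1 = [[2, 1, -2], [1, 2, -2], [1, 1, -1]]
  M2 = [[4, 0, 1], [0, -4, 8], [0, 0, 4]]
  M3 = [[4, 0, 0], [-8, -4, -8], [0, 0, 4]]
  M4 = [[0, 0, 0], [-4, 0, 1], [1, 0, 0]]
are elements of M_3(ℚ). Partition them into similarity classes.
4 classes: {M1}, {M2}, {M3}, {M4}

Characteristic polynomials: χ_{M1} = (x - 1)^3, χ_{M2} = (x - 4)^2(x + 4), χ_{M3} = (x - 4)^2(x + 4), χ_{M4} = x^3.

{M1}: invariant factors x - 1, (x - 1)^2.

{M2}: invariant factors (x - 4)^2(x + 4).

{M3}: invariant factors x - 4, (x - 4)(x + 4).

{M4}: invariant factors x^3.

Matrices are similar if and only if their invariant-factor lists agree; the partition into similarity classes is {M1}, {M2}, {M3}, {M4}.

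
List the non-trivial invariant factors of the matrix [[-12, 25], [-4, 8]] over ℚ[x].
The Jordan structure of A has elementary divisors (x + 2)^2. Arranging the block sizes at each eigenvalue in decreasing order and taking row products gives the invariant factors.

Invariant factors (smallest first, each dividing the next): (x + 2)^2.

Check: the last factor (x + 2)^2 is the minimal polynomial, and the product (x + 2)^2 is the characteristic polynomial.

(x + 2)^2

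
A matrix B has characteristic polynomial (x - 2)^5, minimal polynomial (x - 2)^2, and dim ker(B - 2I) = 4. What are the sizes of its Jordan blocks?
λ = 2: algebraic multiplicity 5 (exponent in χ_B), largest block size 2 (exponent in m_B), 4 blocks (geometric multiplicity). These force block sizes [2, 1, 1, 1].

Jordan blocks: (2, 2), (2, 1), (2, 1), (2, 1)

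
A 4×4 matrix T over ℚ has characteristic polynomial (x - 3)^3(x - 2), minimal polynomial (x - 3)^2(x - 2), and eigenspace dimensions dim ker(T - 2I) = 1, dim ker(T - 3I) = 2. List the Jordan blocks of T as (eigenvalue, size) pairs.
λ = 2: algebraic multiplicity 1 (exponent in χ_T), largest block size 1 (exponent in m_T), 1 block (geometric multiplicity). This forces block sizes [1].
λ = 3: algebraic multiplicity 3 (exponent in χ_T), largest block size 2 (exponent in m_T), 2 blocks (geometric multiplicity). These force block sizes [2, 1].

Jordan blocks: (2, 1), (3, 2), (3, 1)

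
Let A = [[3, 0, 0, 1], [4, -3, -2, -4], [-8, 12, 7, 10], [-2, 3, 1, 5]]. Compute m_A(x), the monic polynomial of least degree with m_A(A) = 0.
The characteristic polynomial factors as (x - 3)^4. The minimal polynomial is ∏(x - λ)^{k_λ} where k_λ is the size of the largest Jordan block at λ.

For λ = 3: rank(A - 3I) = 2, and the largest Jordan block has size 3 (the smallest k with rank((A - 3I)^k) = rank((A - 3I)^(k+1))).

So m_A(x) = (x - 3)^3.

m_A(x) = (x - 3)^3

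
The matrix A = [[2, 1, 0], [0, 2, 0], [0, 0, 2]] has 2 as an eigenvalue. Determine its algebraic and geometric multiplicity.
algebraic multiplicity 3, geometric multiplicity 2

The characteristic polynomial is (x - 2)^3, so the factor x - 2 appears with exponent 3: the algebraic multiplicity is 3.

rank(A - 2I) = 1, so the eigenspace has dimension 3 - 1 = 2: the geometric multiplicity is 2.

Since 2 < 3, A is not diagonalizable.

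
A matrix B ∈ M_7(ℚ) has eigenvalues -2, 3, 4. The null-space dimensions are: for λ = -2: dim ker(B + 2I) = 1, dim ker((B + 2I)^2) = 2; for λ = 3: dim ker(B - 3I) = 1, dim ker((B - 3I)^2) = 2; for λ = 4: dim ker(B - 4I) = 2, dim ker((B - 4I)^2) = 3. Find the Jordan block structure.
Jordan blocks: (-2, 2), (3, 2), (4, 2), (4, 1)

λ = -2: successive nullity increments [1, 1] count blocks of size ≥ k; block sizes are [2].
λ = 3: successive nullity increments [1, 1] count blocks of size ≥ k; block sizes are [2].
λ = 4: successive nullity increments [2, 1] count blocks of size ≥ k; block sizes are [2, 1].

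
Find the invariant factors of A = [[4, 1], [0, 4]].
(x - 4)^2

The Jordan structure of A has elementary divisors (x - 4)^2. Arranging the block sizes at each eigenvalue in decreasing order and taking row products gives the invariant factors.

Invariant factors (smallest first, each dividing the next): (x - 4)^2.

Check: the last factor (x - 4)^2 is the minimal polynomial, and the product (x - 4)^2 is the characteristic polynomial.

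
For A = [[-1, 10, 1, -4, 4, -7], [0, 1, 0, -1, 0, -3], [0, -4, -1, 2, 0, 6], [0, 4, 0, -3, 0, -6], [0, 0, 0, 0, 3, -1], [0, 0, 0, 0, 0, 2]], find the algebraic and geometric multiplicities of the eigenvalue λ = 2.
The characteristic polynomial is (x - 3)(x - 2)(x + 1)^4, so the factor x - 2 appears with exponent 1: the algebraic multiplicity is 1.

rank(A - 2I) = 5, so the eigenspace has dimension 6 - 5 = 1: the geometric multiplicity is 1.

algebraic multiplicity 1, geometric multiplicity 1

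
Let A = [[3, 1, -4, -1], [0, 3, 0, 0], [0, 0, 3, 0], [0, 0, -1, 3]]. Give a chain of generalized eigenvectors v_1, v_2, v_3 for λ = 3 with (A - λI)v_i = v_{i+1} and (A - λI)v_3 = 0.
v_1 = [[-2, 2, 1, -1]]^T, v_2 = [[-1, 0, 0, -1]]^T, v_3 = [[1, 0, 0, 0]]^T

We seek v_1 ∈ ker((A - 3I)^3) \ ker((A - 3I)^2), then set v_{i+1} = (A - 3I) v_i.

One such chain is v_1 = [[-2, 2, 1, -1]]^T, v_2 = [[-1, 0, 0, -1]]^T, v_3 = [[1, 0, 0, 0]]^T. Check: (A - 3I) v_3 = [[0, 0, 0, 0]]^T = 0.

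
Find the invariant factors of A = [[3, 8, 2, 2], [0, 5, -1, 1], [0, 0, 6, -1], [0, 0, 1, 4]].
The Jordan structure of A has elementary divisors (x - 3), (x - 5)^2, (x - 5). Arranging the block sizes at each eigenvalue in decreasing order and taking row products gives the invariant factors.

Invariant factors (smallest first, each dividing the next): x - 5, (x - 5)^2(x - 3).

Check: the last factor (x - 5)^2(x - 3) is the minimal polynomial, and the product (x - 5)^3(x - 3) is the characteristic polynomial.

x - 5, (x - 5)^2(x - 3)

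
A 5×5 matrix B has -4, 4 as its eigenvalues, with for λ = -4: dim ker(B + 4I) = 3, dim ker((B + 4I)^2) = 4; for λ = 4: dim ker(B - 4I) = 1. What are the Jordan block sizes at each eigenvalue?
λ = -4: successive nullity increments [3, 1] count blocks of size ≥ k; block sizes are [2, 1, 1].
λ = 4: successive nullity increments [1] count blocks of size ≥ k; block sizes are [1].

Jordan blocks: (-4, 2), (-4, 1), (-4, 1), (4, 1)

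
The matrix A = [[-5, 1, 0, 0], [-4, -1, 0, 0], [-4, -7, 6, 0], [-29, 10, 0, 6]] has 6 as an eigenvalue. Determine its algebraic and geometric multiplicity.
The characteristic polynomial is (x - 6)^2(x + 3)^2, so the factor x - 6 appears with exponent 2: the algebraic multiplicity is 2.

rank(A - 6I) = 2, so the eigenspace has dimension 4 - 2 = 2: the geometric multiplicity is 2.

algebraic multiplicity 2, geometric multiplicity 2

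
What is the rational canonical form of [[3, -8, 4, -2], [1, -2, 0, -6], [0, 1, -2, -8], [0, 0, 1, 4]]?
R = [[0, 0, 0, 0], [1, 0, 0, 2], [0, 1, 0, -4], [0, 0, 1, 3]]

The invariant factors of A (the non-unit diagonal entries of the Smith normal form of xI - A over ℚ[x]) are x(x - 1)(x^2 - 2x + 2), each dividing the next. The characteristic polynomial is their product, x(x - 1)(x^2 - 2x + 2).

The rational canonical form is the block-diagonal matrix of companion matrices C(f_i):
R = [[0, 0, 0, 0], [1, 0, 0, 2], [0, 1, 0, -4], [0, 0, 1, 3]].

Note the characteristic polynomial does not split into linear factors over ℚ, so A has no Jordan form over ℚ; the rational canonical form exists over any field.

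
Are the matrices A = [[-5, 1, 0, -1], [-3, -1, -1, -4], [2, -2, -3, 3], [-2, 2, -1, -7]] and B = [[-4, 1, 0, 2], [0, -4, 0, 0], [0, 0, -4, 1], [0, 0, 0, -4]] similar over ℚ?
Yes.

Two matrices over a field are similar if and only if they have the same invariant factors.

Both A and B have characteristic polynomial (x + 4)^4 and minimal polynomial (x + 4)^2. Computing further, both have invariant factors (x + 4)^2, (x + 4)^2. Hence A and B are similar.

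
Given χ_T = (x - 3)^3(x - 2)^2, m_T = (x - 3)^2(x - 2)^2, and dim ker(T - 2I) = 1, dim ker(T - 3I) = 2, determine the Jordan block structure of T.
λ = 2: algebraic multiplicity 2 (exponent in χ_T), largest block size 2 (exponent in m_T), 1 block (geometric multiplicity). This forces block sizes [2].
λ = 3: algebraic multiplicity 3 (exponent in χ_T), largest block size 2 (exponent in m_T), 2 blocks (geometric multiplicity). These force block sizes [2, 1].

Jordan blocks: (2, 2), (3, 2), (3, 1)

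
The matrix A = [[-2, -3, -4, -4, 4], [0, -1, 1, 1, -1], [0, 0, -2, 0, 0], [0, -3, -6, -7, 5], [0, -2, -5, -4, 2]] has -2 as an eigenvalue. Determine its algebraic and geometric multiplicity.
The characteristic polynomial is (x + 2)^5, so the factor x + 2 appears with exponent 5: the algebraic multiplicity is 5.

rank(A + 2I) = 3, so the eigenspace has dimension 5 - 3 = 2: the geometric multiplicity is 2.

Since 2 < 5, A is not diagonalizable.

algebraic multiplicity 5, geometric multiplicity 2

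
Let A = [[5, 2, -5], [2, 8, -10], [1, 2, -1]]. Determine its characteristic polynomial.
xI - A = [[x - 5, -2, 5], [-2, x - 8, 10], [-1, -2, x + 1]].

Expanding det(xI - A) along the first row:
det(xI - A) = + (x - 5)·det([[x - 8, 10], [-2, x + 1]]) - (-2)·det([[-2, 10], [-1, x + 1]]) + (5)·det([[-2, x - 8], [-1, -2]]).

Evaluating gives χ_A(x) = x^3 - 12x^2 + 48x - 64 = (x - 4)^3.

χ_A(x) = (x - 4)^3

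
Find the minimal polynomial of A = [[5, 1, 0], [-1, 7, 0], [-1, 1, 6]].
The characteristic polynomial factors as (x - 6)^3. The minimal polynomial is ∏(x - λ)^{k_λ} where k_λ is the size of the largest Jordan block at λ.

For λ = 6: rank(A - 6I) = 1, and the largest Jordan block has size 2 (the smallest k with rank((A - 6I)^k) = rank((A - 6I)^(k+1))).

So m_A(x) = (x - 6)^2.

m_A(x) = (x - 6)^2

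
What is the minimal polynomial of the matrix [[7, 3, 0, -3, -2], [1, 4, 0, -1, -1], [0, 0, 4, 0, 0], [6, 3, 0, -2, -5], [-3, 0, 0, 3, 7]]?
The characteristic polynomial factors as (x - 4)^5. The minimal polynomial is ∏(x - λ)^{k_λ} where k_λ is the size of the largest Jordan block at λ.

For λ = 4: rank(A - 4I) = 2, and the largest Jordan block has size 2 (the smallest k with rank((A - 4I)^k) = rank((A - 4I)^(k+1))).

So m_A(x) = (x - 4)^2.

m_A(x) = (x - 4)^2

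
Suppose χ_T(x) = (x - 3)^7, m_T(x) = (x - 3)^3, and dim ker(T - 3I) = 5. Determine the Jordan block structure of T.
λ = 3: algebraic multiplicity 7 (exponent in χ_T), largest block size 3 (exponent in m_T), 5 blocks (geometric multiplicity). These force block sizes [3, 1, 1, 1, 1].

Jordan blocks: (3, 3), (3, 1), (3, 1), (3, 1), (3, 1)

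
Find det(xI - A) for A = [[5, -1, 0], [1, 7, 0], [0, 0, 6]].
xI - A = [[x - 5, 1, 0], [-1, x - 7, 0], [0, 0, x - 6]].

Expanding det(xI - A) along the first row:
det(xI - A) = + (x - 5)·det([[x - 7, 0], [0, x - 6]]) - (1)·det([[-1, 0], [0, x - 6]]) + (0)·det([[-1, x - 7], [0, 0]]).

Evaluating gives χ_A(x) = x^3 - 18x^2 + 108x - 216 = (x - 6)^3.

χ_A(x) = (x - 6)^3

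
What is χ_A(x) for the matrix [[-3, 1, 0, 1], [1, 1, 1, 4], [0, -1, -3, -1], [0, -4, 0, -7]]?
χ_A(x) = (x + 3)^4

xI - A = [[x + 3, -1, 0, -1], [-1, x - 1, -1, -4], [0, 1, x + 3, 1], [0, 4, 0, x + 7]].

Expanding det(xI - A) along the first row:
det(xI - A) = + (x + 3)·det([[x - 1, -1, -4], [1, x + 3, 1], [4, 0, x + 7]]) - (-1)·det([[-1, -1, -4], [0, x + 3, 1], [0, 0, x + 7]]) + (0)·det([[-1, x - 1, -4], [0, 1, 1], [0, 4, x + 7]]) - (-1)·det([[-1, x - 1, -1], [0, 1, x + 3], [0, 4, 0]]).

Evaluating gives χ_A(x) = x^4 + 12x^3 + 54x^2 + 108x + 81 = (x + 3)^4.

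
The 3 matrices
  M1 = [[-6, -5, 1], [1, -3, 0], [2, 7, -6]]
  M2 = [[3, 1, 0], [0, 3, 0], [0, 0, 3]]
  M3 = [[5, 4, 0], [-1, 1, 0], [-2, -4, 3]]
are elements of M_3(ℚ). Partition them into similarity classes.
Characteristic polynomials: χ_{M1} = (x + 5)^3, χ_{M2} = (x - 3)^3, χ_{M3} = (x - 3)^3.

{M1}: invariant factors (x + 5)^3.

{M2, M3}: invariant factors x - 3, (x - 3)^2.

Matrices are similar if and only if their invariant-factor lists agree; the partition into similarity classes is {M1}, {M2, M3}.

2 classes: {M1}, {M2, M3}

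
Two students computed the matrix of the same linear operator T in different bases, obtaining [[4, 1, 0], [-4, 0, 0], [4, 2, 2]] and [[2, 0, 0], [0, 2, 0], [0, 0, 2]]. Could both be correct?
Both have characteristic polynomial (x - 2)^3, but the minimal polynomial of A is (x - 2)^2 while the minimal polynomial of B is x - 2. The minimal polynomial is a similarity invariant, so A and B are not similar.

No.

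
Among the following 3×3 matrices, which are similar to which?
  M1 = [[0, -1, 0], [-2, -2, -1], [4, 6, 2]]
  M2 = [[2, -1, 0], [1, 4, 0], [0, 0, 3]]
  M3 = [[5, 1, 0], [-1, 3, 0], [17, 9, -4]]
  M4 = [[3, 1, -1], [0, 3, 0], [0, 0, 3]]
Characteristic polynomials: χ_{M1} = x^3, χ_{M2} = (x - 3)^3, χ_{M3} = (x - 4)^2(x + 4), χ_{M4} = (x - 3)^3.

{M1}: invariant factors x^3.

{M2, M4}: invariant factors x - 3, (x - 3)^2.

{M3}: invariant factors (x - 4)^2(x + 4).

Matrices are similar if and only if their invariant-factor lists agree; the partition into similarity classes is {M1}, {M2, M4}, {M3}.

3 classes: {M1}, {M2, M4}, {M3}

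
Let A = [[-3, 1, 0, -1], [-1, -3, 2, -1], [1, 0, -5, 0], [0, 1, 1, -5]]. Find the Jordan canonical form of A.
J = [[-4, 1, 0, 0], [0, -4, 1, 0], [0, 0, -4, 0], [0, 0, 0, -4]]

The characteristic polynomial is det(xI - A) = (x + 4)^4, so the eigenvalues are -4 (algebraic multiplicity 4).

For λ = -4: rank(A + 4I) = 2, rank((A + 4I)^2) = 1, rank((A + 4I)^3) = 0. The eigenspace has dimension 4 - 2 = 2, so there are 2 Jordan blocks; the rank sequence gives block sizes [3, 1].

Assembling the blocks gives the Jordan form J above.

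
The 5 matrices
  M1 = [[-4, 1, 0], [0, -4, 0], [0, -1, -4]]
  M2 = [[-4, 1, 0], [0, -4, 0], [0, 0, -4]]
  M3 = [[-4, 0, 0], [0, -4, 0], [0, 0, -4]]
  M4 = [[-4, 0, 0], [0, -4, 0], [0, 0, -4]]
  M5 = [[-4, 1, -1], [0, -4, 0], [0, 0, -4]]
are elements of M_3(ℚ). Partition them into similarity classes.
Characteristic polynomials: χ_{M1} = (x + 4)^3, χ_{M2} = (x + 4)^3, χ_{M3} = (x + 4)^3, χ_{M4} = (x + 4)^3, χ_{M5} = (x + 4)^3.

{M1, M2, M5}: invariant factors x + 4, (x + 4)^2.

{M3, M4}: invariant factors x + 4, x + 4, x + 4.

Matrices are similar if and only if their invariant-factor lists agree; the partition into similarity classes is {M1, M2, M5}, {M3, M4}.

2 classes: {M1, M2, M5}, {M3, M4}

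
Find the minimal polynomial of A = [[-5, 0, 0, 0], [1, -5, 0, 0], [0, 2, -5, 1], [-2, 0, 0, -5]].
The characteristic polynomial factors as (x + 5)^4. The minimal polynomial is ∏(x - λ)^{k_λ} where k_λ is the size of the largest Jordan block at λ.

For λ = -5: rank(A + 5I) = 2, and the largest Jordan block has size 2 (the smallest k with rank((A + 5I)^k) = rank((A + 5I)^(k+1))).

So m_A(x) = (x + 5)^2.

m_A(x) = (x + 5)^2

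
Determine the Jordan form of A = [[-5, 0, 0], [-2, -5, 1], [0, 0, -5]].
The characteristic polynomial is det(xI - A) = (x + 5)^3, so the eigenvalues are -5 (algebraic multiplicity 3).

For λ = -5: rank(A + 5I) = 1, rank((A + 5I)^2) = 0. The eigenspace has dimension 3 - 1 = 2, so there are 2 Jordan blocks; the rank sequence gives block sizes [2, 1].

Assembling the blocks gives the Jordan form J above.

J = [[-5, 1, 0], [0, -5, 0], [0, 0, -5]]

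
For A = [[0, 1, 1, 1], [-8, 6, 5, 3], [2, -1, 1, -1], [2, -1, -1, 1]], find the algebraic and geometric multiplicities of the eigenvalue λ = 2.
The characteristic polynomial is (x - 2)^4, so the factor x - 2 appears with exponent 4: the algebraic multiplicity is 4.

rank(A - 2I) = 2, so the eigenspace has dimension 4 - 2 = 2: the geometric multiplicity is 2.

Since 2 < 4, A is not diagonalizable.

algebraic multiplicity 4, geometric multiplicity 2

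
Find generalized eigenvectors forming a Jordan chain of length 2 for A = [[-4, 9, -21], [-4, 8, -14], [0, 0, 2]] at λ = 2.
v_1 = [[2, 1, 0]]^T, v_2 = [[-3, -2, 0]]^T

We seek v_1 ∈ ker((A - 2I)^2) \ ker(A - 2I), then set v_{i+1} = (A - 2I) v_i.

One such chain is v_1 = [[2, 1, 0]]^T, v_2 = [[-3, -2, 0]]^T. Check: (A - 2I) v_2 = [[0, 0, 0]]^T = 0.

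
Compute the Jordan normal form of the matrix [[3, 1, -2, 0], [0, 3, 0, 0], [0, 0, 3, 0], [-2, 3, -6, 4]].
The characteristic polynomial is det(xI - A) = (x - 4)(x - 3)^3, so the eigenvalues are 3 (algebraic multiplicity 3), 4 (algebraic multiplicity 1).

For λ = 3: rank(A - 3I) = 2, rank((A - 3I)^2) = 1. The eigenspace has dimension 4 - 2 = 2, so there are 2 Jordan blocks; the rank sequence gives block sizes [2, 1].

For λ = 4: algebraic multiplicity 1 gives one 1×1 block.

Assembling the blocks gives the Jordan form J above.

J = [[3, 1, 0, 0], [0, 3, 0, 0], [0, 0, 3, 0], [0, 0, 0, 4]]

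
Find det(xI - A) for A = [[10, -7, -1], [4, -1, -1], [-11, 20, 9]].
χ_A(x) = (x - 6)^3

xI - A = [[x - 10, 7, 1], [-4, x + 1, 1], [11, -20, x - 9]].

Expanding det(xI - A) along the first row:
det(xI - A) = + (x - 10)·det([[x + 1, 1], [-20, x - 9]]) - (7)·det([[-4, 1], [11, x - 9]]) + (1)·det([[-4, x + 1], [11, -20]]).

Evaluating gives χ_A(x) = x^3 - 18x^2 + 108x - 216 = (x - 6)^3.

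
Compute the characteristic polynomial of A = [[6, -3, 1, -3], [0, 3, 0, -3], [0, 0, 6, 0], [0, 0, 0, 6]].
xI - A = [[x - 6, 3, -1, 3], [0, x - 3, 0, 3], [0, 0, x - 6, 0], [0, 0, 0, x - 6]].

Expanding det(xI - A) along the first row:
det(xI - A) = + (x - 6)·det([[x - 3, 0, 3], [0, x - 6, 0], [0, 0, x - 6]]) - (3)·det([[0, 0, 3], [0, x - 6, 0], [0, 0, x - 6]]) + (-1)·det([[0, x - 3, 3], [0, 0, 0], [0, 0, x - 6]]) - (3)·det([[0, x - 3, 0], [0, 0, x - 6], [0, 0, 0]]).

Evaluating gives χ_A(x) = x^4 - 21x^3 + 162x^2 - 540x + 648 = (x - 6)^3(x - 3).

χ_A(x) = (x - 6)^3(x - 3)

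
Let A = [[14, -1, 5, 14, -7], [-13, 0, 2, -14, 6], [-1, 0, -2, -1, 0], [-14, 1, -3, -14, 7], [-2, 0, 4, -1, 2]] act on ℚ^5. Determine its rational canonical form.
The invariant factors of A (the non-unit diagonal entries of the Smith normal form of xI - A over ℚ[x]) are x^2 + 2x + 2, (x - 4)(x^2 + 2x + 2), each dividing the next. The characteristic polynomial is their product, (x - 4)(x^2 + 2x + 2)^2.

The rational canonical form is the block-diagonal matrix of companion matrices C(f_i):
R = [[0, -2, 0, 0, 0], [1, -2, 0, 0, 0], [0, 0, 0, 0, 8], [0, 0, 1, 0, 6], [0, 0, 0, 1, 2]].

Note the characteristic polynomial does not split into linear factors over ℚ, so A has no Jordan form over ℚ; the rational canonical form exists over any field.

R = [[0, -2, 0, 0, 0], [1, -2, 0, 0, 0], [0, 0, 0, 0, 8], [0, 0, 1, 0, 6], [0, 0, 0, 1, 2]]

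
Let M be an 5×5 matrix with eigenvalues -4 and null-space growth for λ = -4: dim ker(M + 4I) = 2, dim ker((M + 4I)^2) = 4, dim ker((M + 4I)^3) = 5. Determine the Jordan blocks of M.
Jordan blocks: (-4, 3), (-4, 2)

λ = -4: successive nullity increments [2, 2, 1] count blocks of size ≥ k; block sizes are [3, 2].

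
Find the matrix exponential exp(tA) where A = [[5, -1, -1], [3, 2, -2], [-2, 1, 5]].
A has Jordan form J = [[4, 1, 0], [0, 4, 1], [0, 0, 4]] with A = PJP^{-1}, so e^{tA} = P e^{tJ} P^{-1}.

For a Jordan block J_k(λ), e^{tJ_k(λ)} = e^{λt} · (I + tN + t^2 N^2/2! + ... + t^{k-1} N^{k-1}/(k-1)!) where N is the nilpotent superdiagonal part.

Assembling the blocks and conjugating back gives the entries of e^{tA} as shown above.

e^{tA} = [[(t + 1)*e^{4*t}, -t*e^{4*t}, -t*e^{4*t}], [t*(t + 6)*e^{4*t}/2, (-t^2 - 4*t + 2)*e^{4*t}/2, t*(-t - 4)*e^{4*t}/2], [t*(-t - 4)*e^{4*t}/2, t*(t + 2)*e^{4*t}/2, (t^2/2 + t + 1)*e^{4*t}]]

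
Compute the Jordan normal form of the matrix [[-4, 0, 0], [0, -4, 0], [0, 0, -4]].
J = [[-4, 0, 0], [0, -4, 0], [0, 0, -4]]

The characteristic polynomial is det(xI - A) = (x + 4)^3, so the eigenvalues are -4 (algebraic multiplicity 3).

For λ = -4: rank(A + 4I) = 0. The eigenspace has dimension 3 - 0 = 3, so there are 3 Jordan blocks; the rank sequence gives block sizes [1, 1, 1].

Assembling the blocks gives the Jordan form J above.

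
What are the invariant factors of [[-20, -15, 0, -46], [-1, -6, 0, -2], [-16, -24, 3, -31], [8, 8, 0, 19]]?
(x - 3)^2(x + 5)^2

The Jordan structure of A has elementary divisors (x + 5)^2, (x - 3)^2. Arranging the block sizes at each eigenvalue in decreasing order and taking row products gives the invariant factors.

Invariant factors (smallest first, each dividing the next): (x - 3)^2(x + 5)^2.

Check: the last factor (x - 3)^2(x + 5)^2 is the minimal polynomial, and the product (x - 3)^2(x + 5)^2 is the characteristic polynomial.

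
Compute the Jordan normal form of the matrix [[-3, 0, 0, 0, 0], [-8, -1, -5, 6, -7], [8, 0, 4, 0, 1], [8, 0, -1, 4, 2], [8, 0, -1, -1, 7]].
The characteristic polynomial is det(xI - A) = (x - 5)^3(x + 1)(x + 3), so the eigenvalues are -3 (algebraic multiplicity 1), -1 (algebraic multiplicity 1), 5 (algebraic multiplicity 3).

For λ = -3: algebraic multiplicity 1 gives one 1×1 block.

For λ = -1: algebraic multiplicity 1 gives one 1×1 block.

For λ = 5: rank(A - 5I) = 4, rank((A - 5I)^2) = 3, rank((A - 5I)^3) = 2. The eigenspace has dimension 5 - 4 = 1, so there is 1 Jordan block; the rank sequence gives block sizes [3].

Assembling the blocks gives the Jordan form J above.

J = [[-3, 0, 0, 0, 0], [0, -1, 0, 0, 0], [0, 0, 5, 1, 0], [0, 0, 0, 5, 1], [0, 0, 0, 0, 5]]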